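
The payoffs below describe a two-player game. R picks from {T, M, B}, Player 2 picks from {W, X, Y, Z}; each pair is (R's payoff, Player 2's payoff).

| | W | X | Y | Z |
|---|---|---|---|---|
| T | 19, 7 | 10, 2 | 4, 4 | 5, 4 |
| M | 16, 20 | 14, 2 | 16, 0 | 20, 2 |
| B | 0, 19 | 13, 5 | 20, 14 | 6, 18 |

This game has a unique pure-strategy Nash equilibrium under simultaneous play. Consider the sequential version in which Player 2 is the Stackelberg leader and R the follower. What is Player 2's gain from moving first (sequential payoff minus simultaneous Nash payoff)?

Backward induction with Player 2 moving first.
- W → R plays T (best of 19, 16, 0); Player 2 gets 7.
- X → R plays M (best of 10, 14, 13); Player 2 gets 2.
- Y → R plays B (best of 4, 16, 20); Player 2 gets 14.
- Z → R plays M (best of 5, 20, 6); Player 2 gets 2.
Maximizing over 7, 2, 14, 2, Player 2 chooses Y. Subgame-perfect outcome: (B, Y) with payoffs (20, 14).
Now find the simultaneous Nash equilibrium.
R's best replies: W→T; X→M; Y→B; Z→M.
Player 2's best replies: T→W; M→W; B→W.
The unique mutual best reply is (T, W), giving (19, 7).
Player 2's commitment gain: 14 − 7 = 7.

7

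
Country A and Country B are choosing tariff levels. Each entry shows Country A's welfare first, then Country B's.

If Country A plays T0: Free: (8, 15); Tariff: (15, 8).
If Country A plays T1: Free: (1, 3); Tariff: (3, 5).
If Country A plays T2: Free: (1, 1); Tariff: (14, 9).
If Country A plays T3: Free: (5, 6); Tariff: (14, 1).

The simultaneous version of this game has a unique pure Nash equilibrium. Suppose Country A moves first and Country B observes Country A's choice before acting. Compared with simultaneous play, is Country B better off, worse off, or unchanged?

Work backward from Country B's decision.
- T0: Country B compares 15, 8 and picks Free; Country A would get 8.
- T1: Country B compares 3, 5 and picks Tariff; Country A would get 3.
- T2: Country B compares 1, 9 and picks Tariff; Country A would get 14.
- T3: Country B compares 6, 1 and picks Free; Country A would get 5.
Among 8, 3, 14, 5, the best is 14 at T2. Subgame-perfect outcome: (T2, Tariff) with payoffs (14, 9).
Under simultaneous play:
Country A's best replies: Free→T0; Tariff→T0.
Country B's best replies: T0→Free; T1→Tariff; T2→Tariff; T3→Free.
The unique mutual best reply is (T0, Free), giving (8, 15).
Country B earns 9 sequentially versus 15 at the Nash outcome: worse off.

worse off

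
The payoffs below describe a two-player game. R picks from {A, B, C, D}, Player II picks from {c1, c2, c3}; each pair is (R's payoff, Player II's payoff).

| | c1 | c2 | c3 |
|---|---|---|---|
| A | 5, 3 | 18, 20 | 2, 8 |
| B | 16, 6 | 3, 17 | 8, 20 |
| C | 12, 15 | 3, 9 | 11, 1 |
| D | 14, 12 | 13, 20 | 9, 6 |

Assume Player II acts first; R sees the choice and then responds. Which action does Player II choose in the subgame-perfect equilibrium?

Solve by backward induction (Player II leads).
- c1: BR = B, leader payoff 6.
- c2: BR = A, leader payoff 20.
- c3: BR = C, leader payoff 1.
Among 6, 20, 1, the best is 20 at c2. Subgame-perfect outcome: (A, c2) with payoffs (18, 20).

c2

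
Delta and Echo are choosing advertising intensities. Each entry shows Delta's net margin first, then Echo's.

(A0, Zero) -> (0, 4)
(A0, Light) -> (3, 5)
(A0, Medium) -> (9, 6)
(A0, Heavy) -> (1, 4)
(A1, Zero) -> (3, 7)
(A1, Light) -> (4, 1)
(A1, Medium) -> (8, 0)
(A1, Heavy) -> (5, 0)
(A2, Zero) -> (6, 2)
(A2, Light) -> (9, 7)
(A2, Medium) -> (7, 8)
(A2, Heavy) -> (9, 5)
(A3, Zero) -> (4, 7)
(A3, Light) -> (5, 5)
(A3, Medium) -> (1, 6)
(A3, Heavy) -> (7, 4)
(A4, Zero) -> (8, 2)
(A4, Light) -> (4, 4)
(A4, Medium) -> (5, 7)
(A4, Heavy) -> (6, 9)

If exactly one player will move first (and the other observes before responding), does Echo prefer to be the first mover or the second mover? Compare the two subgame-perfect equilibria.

If Delta leads: Echo's best replies are A0→Medium, A1→Zero, A2→Medium, A3→Zero, A4→Heavy; Delta's induced payoffs 9, 3, 7, 4, 6; outcome (A0, Medium), payoffs (9, 6).
If Echo leads: Delta's best replies are Zero→A4, Light→A2, Medium→A0, Heavy→A2; Echo's induced payoffs 2, 7, 6, 5; outcome (A2, Light), payoffs (9, 7).
Echo gets 7 moving first and 6 moving second, so Echo prefers to move first.

first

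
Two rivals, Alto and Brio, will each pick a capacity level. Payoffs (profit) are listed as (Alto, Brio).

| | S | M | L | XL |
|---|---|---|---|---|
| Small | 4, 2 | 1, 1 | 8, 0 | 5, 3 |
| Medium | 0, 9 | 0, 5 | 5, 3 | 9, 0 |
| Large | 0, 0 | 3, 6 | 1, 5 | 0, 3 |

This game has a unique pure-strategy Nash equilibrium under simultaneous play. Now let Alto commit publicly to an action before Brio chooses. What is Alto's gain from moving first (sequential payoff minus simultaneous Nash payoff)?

Work backward from Brio's decision.
- Small: BR = XL, leader payoff 5.
- Medium: BR = S, leader payoff 0.
- Large: BR = M, leader payoff 3.
Among 5, 0, 3, the best is 5 at Small. Subgame-perfect outcome: (Small, XL) with payoffs (5, 3).
Now find the simultaneous Nash equilibrium.
Alto's best replies: S→Small; M→Large; L→Small; XL→Medium.
Brio's best replies: Small→XL; Medium→S; Large→M.
The unique mutual best reply is (Large, M), giving (3, 6).
Alto's commitment gain: 5 − 3 = 2.

2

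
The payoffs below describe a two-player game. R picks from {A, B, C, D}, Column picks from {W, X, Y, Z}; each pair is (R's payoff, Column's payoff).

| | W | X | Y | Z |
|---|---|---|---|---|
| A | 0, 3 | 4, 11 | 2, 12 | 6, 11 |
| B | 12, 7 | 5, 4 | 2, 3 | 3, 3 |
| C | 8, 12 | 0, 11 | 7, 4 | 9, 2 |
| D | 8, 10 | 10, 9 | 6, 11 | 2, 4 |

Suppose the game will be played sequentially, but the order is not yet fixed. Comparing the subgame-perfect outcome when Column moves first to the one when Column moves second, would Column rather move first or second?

If R leads: Column's best replies are A→Y, B→W, C→W, D→Y; R's induced payoffs 2, 12, 8, 6; outcome (B, W), payoffs (12, 7).
If Column leads: R's best replies are W→B, X→D, Y→C, Z→C; Column's induced payoffs 7, 9, 4, 2; outcome (D, X), payoffs (10, 9).
Column gets 9 moving first and 7 moving second, so Column prefers to move first.

first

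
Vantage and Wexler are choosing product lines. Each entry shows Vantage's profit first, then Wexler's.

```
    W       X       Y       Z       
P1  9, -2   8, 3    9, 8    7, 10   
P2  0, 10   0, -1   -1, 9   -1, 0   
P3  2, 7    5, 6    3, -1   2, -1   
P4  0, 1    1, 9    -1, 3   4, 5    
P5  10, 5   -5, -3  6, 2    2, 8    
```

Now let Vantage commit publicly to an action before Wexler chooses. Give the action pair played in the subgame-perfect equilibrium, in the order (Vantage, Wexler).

Work backward from Wexler's decision.
- P1: Wexler compares -2, 3, 8, 10 and picks Z; Vantage would get 7.
- P2: Wexler compares 10, -1, 9, 0 and picks W; Vantage would get 0.
- P3: Wexler compares 7, 6, -1, -1 and picks W; Vantage would get 2.
- P4: Wexler compares 1, 9, 3, 5 and picks X; Vantage would get 1.
- P5: Wexler compares 5, -3, 2, 8 and picks Z; Vantage would get 2.
Maximizing over 7, 0, 2, 1, 2, Vantage chooses P1. Subgame-perfect outcome: (P1, Z) with payoffs (7, 10).

(P1, Z)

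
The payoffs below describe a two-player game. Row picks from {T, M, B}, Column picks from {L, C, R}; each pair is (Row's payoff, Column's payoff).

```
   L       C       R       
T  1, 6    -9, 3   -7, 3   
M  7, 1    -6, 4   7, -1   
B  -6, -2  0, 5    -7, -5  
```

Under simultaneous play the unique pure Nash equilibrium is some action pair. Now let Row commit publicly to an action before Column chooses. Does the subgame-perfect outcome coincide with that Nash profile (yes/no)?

no

Work backward from Column's decision.
- T: BR = L, leader payoff 1.
- M: BR = C, leader payoff -6.
- B: BR = C, leader payoff 0.
Among 1, -6, 0, the best is 1 at T. Subgame-perfect outcome: (T, L) with payoffs (1, 6).
For the simultaneous game, intersect best replies.
Row's best replies: L→M; C→B; R→M.
Column's best replies: T→L; M→C; B→C.
The unique mutual best reply is (B, C), giving (0, 5).
Sequential outcome (T, L) differs from the Nash profile (B, C).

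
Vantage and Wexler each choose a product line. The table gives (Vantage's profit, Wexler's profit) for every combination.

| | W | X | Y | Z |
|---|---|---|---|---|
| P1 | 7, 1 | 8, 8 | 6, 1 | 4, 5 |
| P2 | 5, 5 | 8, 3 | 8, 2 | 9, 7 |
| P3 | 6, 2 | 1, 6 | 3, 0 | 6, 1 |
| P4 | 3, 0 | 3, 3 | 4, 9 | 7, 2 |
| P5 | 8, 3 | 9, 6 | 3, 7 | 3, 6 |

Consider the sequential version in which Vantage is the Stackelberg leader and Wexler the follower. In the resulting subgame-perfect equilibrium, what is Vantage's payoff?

9

Backward induction with Vantage moving first.
- P1: BR = X, leader payoff 8.
- P2: BR = Z, leader payoff 9.
- P3: BR = X, leader payoff 1.
- P4: BR = Y, leader payoff 4.
- P5: BR = Y, leader payoff 3.
Among 8, 9, 1, 4, 3, the best is 9 at P2. Subgame-perfect outcome: (P2, Z) with payoffs (9, 7).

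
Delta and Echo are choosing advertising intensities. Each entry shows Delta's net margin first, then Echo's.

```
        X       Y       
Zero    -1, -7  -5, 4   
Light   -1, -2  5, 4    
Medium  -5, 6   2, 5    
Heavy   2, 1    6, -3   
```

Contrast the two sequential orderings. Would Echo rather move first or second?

If Delta leads: Echo's best replies are Zero→Y, Light→Y, Medium→X, Heavy→X; Delta's induced payoffs -5, 5, -5, 2; outcome (Light, Y), payoffs (5, 4).
If Echo leads: Delta's best replies are X→Heavy, Y→Heavy; Echo's induced payoffs 1, -3; outcome (Heavy, X), payoffs (2, 1).
Echo gets 1 moving first and 4 moving second, so Echo prefers to move second.

second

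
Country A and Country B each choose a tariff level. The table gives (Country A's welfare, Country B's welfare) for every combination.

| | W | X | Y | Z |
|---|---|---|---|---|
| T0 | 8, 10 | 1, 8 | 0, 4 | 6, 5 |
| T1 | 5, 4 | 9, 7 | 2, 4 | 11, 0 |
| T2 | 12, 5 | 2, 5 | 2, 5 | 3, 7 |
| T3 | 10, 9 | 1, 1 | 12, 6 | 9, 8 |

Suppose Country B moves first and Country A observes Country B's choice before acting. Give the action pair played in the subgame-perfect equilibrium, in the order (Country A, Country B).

(T1, X)

Solve by backward induction (Country B leads).
- W: BR = T2, leader payoff 5.
- X: BR = T1, leader payoff 7.
- Y: BR = T3, leader payoff 6.
- Z: BR = T1, leader payoff 0.
Country B's induced payoffs are 5, 7, 6, 0, so Country B commits to X. Subgame-perfect outcome: (T1, X) with payoffs (9, 7).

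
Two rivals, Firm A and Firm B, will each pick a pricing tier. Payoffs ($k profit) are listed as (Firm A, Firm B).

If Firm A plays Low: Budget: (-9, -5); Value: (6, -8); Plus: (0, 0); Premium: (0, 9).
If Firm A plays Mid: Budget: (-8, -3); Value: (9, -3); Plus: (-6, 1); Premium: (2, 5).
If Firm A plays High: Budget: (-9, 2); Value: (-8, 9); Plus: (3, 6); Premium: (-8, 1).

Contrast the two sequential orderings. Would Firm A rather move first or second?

second

If Firm A leads: Firm B's best replies are Low→Premium, Mid→Premium, High→Value; Firm A's induced payoffs 0, 2, -8; outcome (Mid, Premium), payoffs (2, 5).
If Firm B leads: Firm A's best replies are Budget→Mid, Value→Mid, Plus→High, Premium→Mid; Firm B's induced payoffs -3, -3, 6, 5; outcome (High, Plus), payoffs (3, 6).
Firm A gets 2 moving first and 3 moving second, so Firm A prefers to move second.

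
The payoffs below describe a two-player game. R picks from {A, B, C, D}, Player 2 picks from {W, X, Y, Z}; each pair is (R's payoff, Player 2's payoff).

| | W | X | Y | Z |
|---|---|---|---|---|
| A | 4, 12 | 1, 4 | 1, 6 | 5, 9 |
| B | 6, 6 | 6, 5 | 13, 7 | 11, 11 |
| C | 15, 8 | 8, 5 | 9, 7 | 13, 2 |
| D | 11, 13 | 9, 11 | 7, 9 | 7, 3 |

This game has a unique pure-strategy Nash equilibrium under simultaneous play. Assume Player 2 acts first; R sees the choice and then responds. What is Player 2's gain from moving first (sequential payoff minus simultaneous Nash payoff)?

3

Work backward from R's decision.
- W: R compares 4, 6, 15, 11 and picks C; Player 2 would get 8.
- X: R compares 1, 6, 8, 9 and picks D; Player 2 would get 11.
- Y: R compares 1, 13, 9, 7 and picks B; Player 2 would get 7.
- Z: R compares 5, 11, 13, 7 and picks C; Player 2 would get 2.
Maximizing over 8, 11, 7, 2, Player 2 chooses X. Subgame-perfect outcome: (D, X) with payoffs (9, 11).
Under simultaneous play:
R's best replies: W→C; X→D; Y→B; Z→C.
Player 2's best replies: A→W; B→Z; C→W; D→W.
The unique mutual best reply is (C, W), giving (15, 8).
Player 2's commitment gain: 11 − 8 = 3.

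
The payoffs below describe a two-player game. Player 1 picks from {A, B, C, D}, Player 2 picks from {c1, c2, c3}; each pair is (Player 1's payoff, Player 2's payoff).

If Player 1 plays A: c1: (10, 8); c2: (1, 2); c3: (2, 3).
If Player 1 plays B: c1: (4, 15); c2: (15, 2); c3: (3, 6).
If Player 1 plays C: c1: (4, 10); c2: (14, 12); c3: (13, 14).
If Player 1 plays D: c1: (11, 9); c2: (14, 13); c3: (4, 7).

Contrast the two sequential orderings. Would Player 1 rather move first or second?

If Player 1 leads: Player 2's best replies are A→c1, B→c1, C→c3, D→c2; Player 1's induced payoffs 10, 4, 13, 14; outcome (D, c2), payoffs (14, 13).
If Player 2 leads: Player 1's best replies are c1→D, c2→B, c3→C; Player 2's induced payoffs 9, 2, 14; outcome (C, c3), payoffs (13, 14).
Player 1 gets 14 moving first and 13 moving second, so Player 1 prefers to move first.

first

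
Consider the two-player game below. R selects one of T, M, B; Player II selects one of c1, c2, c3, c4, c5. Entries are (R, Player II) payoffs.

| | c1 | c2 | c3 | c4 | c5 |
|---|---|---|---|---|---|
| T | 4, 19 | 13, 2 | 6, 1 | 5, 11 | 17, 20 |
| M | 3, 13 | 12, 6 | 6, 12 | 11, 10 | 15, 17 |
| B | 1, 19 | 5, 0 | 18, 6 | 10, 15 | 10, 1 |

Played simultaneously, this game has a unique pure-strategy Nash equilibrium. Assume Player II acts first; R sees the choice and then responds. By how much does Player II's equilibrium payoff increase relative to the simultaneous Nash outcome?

Work backward from R's decision.
- c1 → R plays T (best of 4, 3, 1); Player II gets 19.
- c2 → R plays T (best of 13, 12, 5); Player II gets 2.
- c3 → R plays B (best of 6, 6, 18); Player II gets 6.
- c4 → R plays M (best of 5, 11, 10); Player II gets 10.
- c5 → R plays T (best of 17, 15, 10); Player II gets 20.
Player II's induced payoffs are 19, 2, 6, 10, 20, so Player II commits to c5. Subgame-perfect outcome: (T, c5) with payoffs (17, 20).
Now find the simultaneous Nash equilibrium.
R's best replies: c1→T; c2→T; c3→B; c4→M; c5→T.
Player II's best replies: T→c5; M→c5; B→c1.
The unique mutual best reply is (T, c5), giving (17, 20).
Player II's commitment gain: 20 − 20 = 0.

0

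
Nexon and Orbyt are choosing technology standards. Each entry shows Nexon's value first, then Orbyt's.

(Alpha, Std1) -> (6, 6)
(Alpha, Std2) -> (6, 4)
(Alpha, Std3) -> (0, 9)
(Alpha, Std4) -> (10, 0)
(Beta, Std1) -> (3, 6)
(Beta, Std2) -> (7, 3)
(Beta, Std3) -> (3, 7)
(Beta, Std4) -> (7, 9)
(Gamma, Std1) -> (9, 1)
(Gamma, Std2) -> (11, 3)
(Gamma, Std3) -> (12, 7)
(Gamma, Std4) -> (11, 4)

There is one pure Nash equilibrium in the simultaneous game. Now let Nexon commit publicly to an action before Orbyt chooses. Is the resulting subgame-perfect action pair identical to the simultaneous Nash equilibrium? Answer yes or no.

Solve by backward induction (Nexon leads).
- Alpha: Orbyt compares 6, 4, 9, 0 and picks Std3; Nexon would get 0.
- Beta: Orbyt compares 6, 3, 7, 9 and picks Std4; Nexon would get 7.
- Gamma: Orbyt compares 1, 3, 7, 4 and picks Std3; Nexon would get 12.
Maximizing over 0, 7, 12, Nexon chooses Gamma. Subgame-perfect outcome: (Gamma, Std3) with payoffs (12, 7).
Now find the simultaneous Nash equilibrium.
Nexon's best replies: Std1→Gamma; Std2→Gamma; Std3→Gamma; Std4→Gamma.
Orbyt's best replies: Alpha→Std3; Beta→Std4; Gamma→Std3.
The unique mutual best reply is (Gamma, Std3), giving (12, 7).
Sequential outcome (Gamma, Std3) coincides with the Nash profile (Gamma, Std3).

yes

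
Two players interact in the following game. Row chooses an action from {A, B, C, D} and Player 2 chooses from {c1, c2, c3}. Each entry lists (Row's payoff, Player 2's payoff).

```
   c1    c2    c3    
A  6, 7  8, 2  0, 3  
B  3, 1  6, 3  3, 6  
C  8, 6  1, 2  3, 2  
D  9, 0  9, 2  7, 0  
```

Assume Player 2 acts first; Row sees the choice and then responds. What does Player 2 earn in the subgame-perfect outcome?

2

Work backward from Row's decision.
- c1 → Row plays D (best of 6, 3, 8, 9); Player 2 gets 0.
- c2 → Row plays D (best of 8, 6, 1, 9); Player 2 gets 2.
- c3 → Row plays D (best of 0, 3, 3, 7); Player 2 gets 0.
Maximizing over 0, 2, 0, Player 2 chooses c2. Subgame-perfect outcome: (D, c2) with payoffs (9, 2).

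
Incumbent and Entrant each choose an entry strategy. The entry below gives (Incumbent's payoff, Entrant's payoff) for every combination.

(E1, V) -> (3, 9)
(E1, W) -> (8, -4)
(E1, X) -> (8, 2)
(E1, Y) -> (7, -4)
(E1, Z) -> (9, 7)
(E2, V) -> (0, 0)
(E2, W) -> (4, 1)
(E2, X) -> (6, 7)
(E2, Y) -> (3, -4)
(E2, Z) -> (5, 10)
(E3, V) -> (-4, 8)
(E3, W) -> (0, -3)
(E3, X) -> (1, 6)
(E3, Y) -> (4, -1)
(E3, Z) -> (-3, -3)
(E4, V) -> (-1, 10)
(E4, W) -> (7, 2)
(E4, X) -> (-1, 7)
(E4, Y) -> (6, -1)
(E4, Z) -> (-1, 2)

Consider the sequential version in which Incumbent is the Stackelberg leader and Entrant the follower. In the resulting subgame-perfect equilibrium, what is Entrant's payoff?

Entrant best-responds to each possible Incumbent move:
- E1: BR = V, leader payoff 3.
- E2: BR = Z, leader payoff 5.
- E3: BR = V, leader payoff -4.
- E4: BR = V, leader payoff -1.
Among 3, 5, -4, -1, the best is 5 at E2. Subgame-perfect outcome: (E2, Z) with payoffs (5, 10).

10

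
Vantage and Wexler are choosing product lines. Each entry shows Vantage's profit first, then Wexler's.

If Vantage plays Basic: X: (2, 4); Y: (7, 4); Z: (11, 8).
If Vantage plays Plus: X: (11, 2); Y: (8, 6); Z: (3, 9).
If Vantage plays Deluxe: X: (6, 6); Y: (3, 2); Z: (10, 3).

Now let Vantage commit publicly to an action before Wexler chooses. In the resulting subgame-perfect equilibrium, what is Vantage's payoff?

Wexler best-responds to each possible Vantage move:
- Basic: Wexler compares 4, 4, 8 and picks Z; Vantage would get 11.
- Plus: Wexler compares 2, 6, 9 and picks Z; Vantage would get 3.
- Deluxe: Wexler compares 6, 2, 3 and picks X; Vantage would get 6.
Among 11, 3, 6, the best is 11 at Basic. Subgame-perfect outcome: (Basic, Z) with payoffs (11, 8).

11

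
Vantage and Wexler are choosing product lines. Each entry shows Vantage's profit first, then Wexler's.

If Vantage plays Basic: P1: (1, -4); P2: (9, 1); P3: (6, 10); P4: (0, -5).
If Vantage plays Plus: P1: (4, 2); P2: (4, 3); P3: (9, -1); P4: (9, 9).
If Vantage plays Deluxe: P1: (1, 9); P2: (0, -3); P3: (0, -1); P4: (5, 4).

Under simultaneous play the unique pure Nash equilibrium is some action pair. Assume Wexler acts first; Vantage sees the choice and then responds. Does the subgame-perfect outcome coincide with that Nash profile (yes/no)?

yes

Backward induction with Wexler moving first.
- P1: Vantage compares 1, 4, 1 and picks Plus; Wexler would get 2.
- P2: Vantage compares 9, 4, 0 and picks Basic; Wexler would get 1.
- P3: Vantage compares 6, 9, 0 and picks Plus; Wexler would get -1.
- P4: Vantage compares 0, 9, 5 and picks Plus; Wexler would get 9.
Maximizing over 2, 1, -1, 9, Wexler chooses P4. Subgame-perfect outcome: (Plus, P4) with payoffs (9, 9).
Now find the simultaneous Nash equilibrium.
Vantage's best replies: P1→Plus; P2→Basic; P3→Plus; P4→Plus.
Wexler's best replies: Basic→P3; Plus→P4; Deluxe→P1.
The unique mutual best reply is (Plus, P4), giving (9, 9).
Sequential outcome (Plus, P4) coincides with the Nash profile (Plus, P4).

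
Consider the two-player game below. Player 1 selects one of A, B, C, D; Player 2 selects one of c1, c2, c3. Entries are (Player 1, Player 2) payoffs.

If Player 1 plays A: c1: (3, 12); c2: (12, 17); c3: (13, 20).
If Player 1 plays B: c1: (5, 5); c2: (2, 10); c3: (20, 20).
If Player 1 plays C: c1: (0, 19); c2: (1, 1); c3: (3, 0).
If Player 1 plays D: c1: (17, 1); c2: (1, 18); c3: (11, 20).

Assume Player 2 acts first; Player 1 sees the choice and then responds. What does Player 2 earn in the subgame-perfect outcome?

Solve by backward induction (Player 2 leads).
- c1 → Player 1 plays D (best of 3, 5, 0, 17); Player 2 gets 1.
- c2 → Player 1 plays A (best of 12, 2, 1, 1); Player 2 gets 17.
- c3 → Player 1 plays B (best of 13, 20, 3, 11); Player 2 gets 20.
Among 1, 17, 20, the best is 20 at c3. Subgame-perfect outcome: (B, c3) with payoffs (20, 20).

20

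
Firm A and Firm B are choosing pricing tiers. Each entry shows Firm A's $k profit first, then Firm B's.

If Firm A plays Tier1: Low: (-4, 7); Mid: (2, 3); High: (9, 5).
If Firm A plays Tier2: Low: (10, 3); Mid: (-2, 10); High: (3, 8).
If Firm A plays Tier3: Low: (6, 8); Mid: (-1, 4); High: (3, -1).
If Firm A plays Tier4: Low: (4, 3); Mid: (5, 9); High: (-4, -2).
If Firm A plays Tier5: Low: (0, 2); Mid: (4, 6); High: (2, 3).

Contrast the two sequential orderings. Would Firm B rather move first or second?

first

If Firm A leads: Firm B's best replies are Tier1→Low, Tier2→Mid, Tier3→Low, Tier4→Mid, Tier5→Mid; Firm A's induced payoffs -4, -2, 6, 5, 4; outcome (Tier3, Low), payoffs (6, 8).
If Firm B leads: Firm A's best replies are Low→Tier2, Mid→Tier4, High→Tier1; Firm B's induced payoffs 3, 9, 5; outcome (Tier4, Mid), payoffs (5, 9).
Firm B gets 9 moving first and 8 moving second, so Firm B prefers to move first.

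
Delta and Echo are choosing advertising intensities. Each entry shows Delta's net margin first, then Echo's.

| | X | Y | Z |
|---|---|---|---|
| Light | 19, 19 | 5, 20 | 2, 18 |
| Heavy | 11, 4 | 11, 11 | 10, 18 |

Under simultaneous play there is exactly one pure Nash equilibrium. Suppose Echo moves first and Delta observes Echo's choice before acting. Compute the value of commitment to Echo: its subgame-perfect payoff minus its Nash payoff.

1

Solve by backward induction (Echo leads).
- X: Delta compares 19, 11 and picks Light; Echo would get 19.
- Y: Delta compares 5, 11 and picks Heavy; Echo would get 11.
- Z: Delta compares 2, 10 and picks Heavy; Echo would get 18.
Maximizing over 19, 11, 18, Echo chooses X. Subgame-perfect outcome: (Light, X) with payoffs (19, 19).
Under simultaneous play:
Delta's best replies: X→Light; Y→Heavy; Z→Heavy.
Echo's best replies: Light→Y; Heavy→Z.
The unique mutual best reply is (Heavy, Z), giving (10, 18).
Echo's commitment gain: 19 − 18 = 1.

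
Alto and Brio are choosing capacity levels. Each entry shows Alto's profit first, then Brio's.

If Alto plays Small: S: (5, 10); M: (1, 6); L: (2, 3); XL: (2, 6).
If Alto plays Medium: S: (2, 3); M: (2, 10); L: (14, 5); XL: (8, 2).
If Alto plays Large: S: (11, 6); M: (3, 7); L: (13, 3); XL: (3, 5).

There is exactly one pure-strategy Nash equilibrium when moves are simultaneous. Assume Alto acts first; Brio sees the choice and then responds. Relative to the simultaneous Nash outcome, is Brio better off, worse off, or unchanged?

better off

Brio best-responds to each possible Alto move:
- Small → Brio plays S (best of 10, 6, 3, 6); Alto gets 5.
- Medium → Brio plays M (best of 3, 10, 5, 2); Alto gets 2.
- Large → Brio plays M (best of 6, 7, 3, 5); Alto gets 3.
Alto's induced payoffs are 5, 2, 3, so Alto commits to Small. Subgame-perfect outcome: (Small, S) with payoffs (5, 10).
Under simultaneous play:
Alto's best replies: S→Large; M→Large; L→Medium; XL→Medium.
Brio's best replies: Small→S; Medium→M; Large→M.
The unique mutual best reply is (Large, M), giving (3, 7).
Brio earns 10 sequentially versus 7 at the Nash outcome: better off.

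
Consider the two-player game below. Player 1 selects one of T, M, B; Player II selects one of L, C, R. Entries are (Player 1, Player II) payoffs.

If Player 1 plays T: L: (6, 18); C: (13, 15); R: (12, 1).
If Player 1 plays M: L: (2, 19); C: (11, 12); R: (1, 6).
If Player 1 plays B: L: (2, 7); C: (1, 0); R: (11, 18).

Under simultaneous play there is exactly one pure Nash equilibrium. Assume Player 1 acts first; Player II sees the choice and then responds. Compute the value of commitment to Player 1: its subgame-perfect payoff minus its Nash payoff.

Backward induction with Player 1 moving first.
- T → Player II plays L (best of 18, 15, 1); Player 1 gets 6.
- M → Player II plays L (best of 19, 12, 6); Player 1 gets 2.
- B → Player II plays R (best of 7, 0, 18); Player 1 gets 11.
Player 1's induced payoffs are 6, 2, 11, so Player 1 commits to B. Subgame-perfect outcome: (B, R) with payoffs (11, 18).
Under simultaneous play:
Player 1's best replies: L→T; C→T; R→T.
Player II's best replies: T→L; M→L; B→R.
Only (T, L) has each player best-responding; Nash payoffs (6, 18).
Player 1's commitment gain: 11 − 6 = 5.

5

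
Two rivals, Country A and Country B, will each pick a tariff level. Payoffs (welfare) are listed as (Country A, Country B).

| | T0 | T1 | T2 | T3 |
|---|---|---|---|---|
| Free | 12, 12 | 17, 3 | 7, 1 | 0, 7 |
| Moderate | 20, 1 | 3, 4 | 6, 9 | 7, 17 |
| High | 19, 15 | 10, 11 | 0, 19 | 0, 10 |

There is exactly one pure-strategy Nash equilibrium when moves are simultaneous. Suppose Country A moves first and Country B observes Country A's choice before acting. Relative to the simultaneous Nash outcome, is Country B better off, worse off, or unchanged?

Work backward from Country B's decision.
- Free: Country B compares 12, 3, 1, 7 and picks T0; Country A would get 12.
- Moderate: Country B compares 1, 4, 9, 17 and picks T3; Country A would get 7.
- High: Country B compares 15, 11, 19, 10 and picks T2; Country A would get 0.
Among 12, 7, 0, the best is 12 at Free. Subgame-perfect outcome: (Free, T0) with payoffs (12, 12).
Under simultaneous play:
Country A's best replies: T0→Moderate; T1→Free; T2→Free; T3→Moderate.
Country B's best replies: Free→T0; Moderate→T3; High→T2.
Only (Moderate, T3) has each player best-responding; Nash payoffs (7, 17).
Country B earns 12 sequentially versus 17 at the Nash outcome: worse off.

worse off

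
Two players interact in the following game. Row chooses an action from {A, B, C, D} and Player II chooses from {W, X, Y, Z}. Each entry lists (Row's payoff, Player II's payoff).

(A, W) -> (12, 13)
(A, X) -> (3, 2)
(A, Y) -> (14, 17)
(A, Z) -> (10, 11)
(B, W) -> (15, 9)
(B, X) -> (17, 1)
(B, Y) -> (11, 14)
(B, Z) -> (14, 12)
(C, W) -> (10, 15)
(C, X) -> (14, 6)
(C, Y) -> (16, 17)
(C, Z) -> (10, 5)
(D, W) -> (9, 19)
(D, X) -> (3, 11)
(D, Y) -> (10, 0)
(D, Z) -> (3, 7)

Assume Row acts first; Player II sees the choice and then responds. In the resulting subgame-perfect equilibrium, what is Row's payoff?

Player II best-responds to each possible Row move:
- A → Player II plays Y (best of 13, 2, 17, 11); Row gets 14.
- B → Player II plays Y (best of 9, 1, 14, 12); Row gets 11.
- C → Player II plays Y (best of 15, 6, 17, 5); Row gets 16.
- D → Player II plays W (best of 19, 11, 0, 7); Row gets 9.
Row's induced payoffs are 14, 11, 16, 9, so Row commits to C. Subgame-perfect outcome: (C, Y) with payoffs (16, 17).

16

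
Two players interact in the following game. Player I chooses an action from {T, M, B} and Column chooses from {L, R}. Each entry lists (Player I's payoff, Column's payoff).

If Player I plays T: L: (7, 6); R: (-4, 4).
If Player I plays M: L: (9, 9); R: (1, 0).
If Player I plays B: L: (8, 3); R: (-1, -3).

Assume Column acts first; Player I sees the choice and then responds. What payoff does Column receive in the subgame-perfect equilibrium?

Work backward from Player I's decision.
- L: Player I compares 7, 9, 8 and picks M; Column would get 9.
- R: Player I compares -4, 1, -1 and picks M; Column would get 0.
Column's induced payoffs are 9, 0, so Column commits to L. Subgame-perfect outcome: (M, L) with payoffs (9, 9).

9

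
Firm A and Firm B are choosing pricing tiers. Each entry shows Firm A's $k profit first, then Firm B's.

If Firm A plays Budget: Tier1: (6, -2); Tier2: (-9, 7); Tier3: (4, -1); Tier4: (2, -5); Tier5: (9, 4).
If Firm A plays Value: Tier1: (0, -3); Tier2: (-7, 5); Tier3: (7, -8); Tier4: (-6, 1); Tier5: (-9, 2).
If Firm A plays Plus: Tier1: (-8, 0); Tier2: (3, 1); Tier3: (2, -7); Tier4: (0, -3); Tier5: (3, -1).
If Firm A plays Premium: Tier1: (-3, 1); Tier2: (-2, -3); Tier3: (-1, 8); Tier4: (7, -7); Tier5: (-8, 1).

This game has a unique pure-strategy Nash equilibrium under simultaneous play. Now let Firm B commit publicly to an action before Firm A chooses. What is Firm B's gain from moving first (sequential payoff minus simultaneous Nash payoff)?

3

Backward induction with Firm B moving first.
- Tier1: BR = Budget, leader payoff -2.
- Tier2: BR = Plus, leader payoff 1.
- Tier3: BR = Value, leader payoff -8.
- Tier4: BR = Premium, leader payoff -7.
- Tier5: BR = Budget, leader payoff 4.
Maximizing over -2, 1, -8, -7, 4, Firm B chooses Tier5. Subgame-perfect outcome: (Budget, Tier5) with payoffs (9, 4).
Under simultaneous play:
Firm A's best replies: Tier1→Budget; Tier2→Plus; Tier3→Value; Tier4→Premium; Tier5→Budget.
Firm B's best replies: Budget→Tier2; Value→Tier2; Plus→Tier2; Premium→Tier3.
Only (Plus, Tier2) has each player best-responding; Nash payoffs (3, 1).
Firm B's commitment gain: 4 − 1 = 3.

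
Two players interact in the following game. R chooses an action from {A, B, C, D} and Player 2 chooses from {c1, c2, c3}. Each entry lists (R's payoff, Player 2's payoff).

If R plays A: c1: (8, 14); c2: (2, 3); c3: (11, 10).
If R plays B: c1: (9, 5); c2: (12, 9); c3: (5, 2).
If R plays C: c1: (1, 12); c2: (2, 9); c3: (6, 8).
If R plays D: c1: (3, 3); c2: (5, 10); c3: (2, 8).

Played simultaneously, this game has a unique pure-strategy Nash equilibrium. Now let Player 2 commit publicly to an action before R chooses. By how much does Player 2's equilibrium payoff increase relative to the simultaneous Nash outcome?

1

Backward induction with Player 2 moving first.
- c1: BR = B, leader payoff 5.
- c2: BR = B, leader payoff 9.
- c3: BR = A, leader payoff 10.
Maximizing over 5, 9, 10, Player 2 chooses c3. Subgame-perfect outcome: (A, c3) with payoffs (11, 10).
Now find the simultaneous Nash equilibrium.
R's best replies: c1→B; c2→B; c3→A.
Player 2's best replies: A→c1; B→c2; C→c1; D→c2.
Only (B, c2) has each player best-responding; Nash payoffs (12, 9).
Player 2's commitment gain: 10 − 9 = 1.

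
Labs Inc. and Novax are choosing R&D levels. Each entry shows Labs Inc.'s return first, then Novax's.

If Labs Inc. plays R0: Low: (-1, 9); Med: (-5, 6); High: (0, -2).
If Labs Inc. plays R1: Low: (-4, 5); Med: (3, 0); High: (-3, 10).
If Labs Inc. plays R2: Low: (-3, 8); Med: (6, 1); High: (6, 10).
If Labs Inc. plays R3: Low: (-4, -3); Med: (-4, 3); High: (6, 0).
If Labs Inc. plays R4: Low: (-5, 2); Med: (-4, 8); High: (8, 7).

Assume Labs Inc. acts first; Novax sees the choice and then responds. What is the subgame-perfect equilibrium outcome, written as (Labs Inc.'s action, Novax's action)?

(R2, High)

Backward induction with Labs Inc. moving first.
- R0 → Novax plays Low (best of 9, 6, -2); Labs Inc. gets -1.
- R1 → Novax plays High (best of 5, 0, 10); Labs Inc. gets -3.
- R2 → Novax plays High (best of 8, 1, 10); Labs Inc. gets 6.
- R3 → Novax plays Med (best of -3, 3, 0); Labs Inc. gets -4.
- R4 → Novax plays Med (best of 2, 8, 7); Labs Inc. gets -4.
Labs Inc.'s induced payoffs are -1, -3, 6, -4, -4, so Labs Inc. commits to R2. Subgame-perfect outcome: (R2, High) with payoffs (6, 10).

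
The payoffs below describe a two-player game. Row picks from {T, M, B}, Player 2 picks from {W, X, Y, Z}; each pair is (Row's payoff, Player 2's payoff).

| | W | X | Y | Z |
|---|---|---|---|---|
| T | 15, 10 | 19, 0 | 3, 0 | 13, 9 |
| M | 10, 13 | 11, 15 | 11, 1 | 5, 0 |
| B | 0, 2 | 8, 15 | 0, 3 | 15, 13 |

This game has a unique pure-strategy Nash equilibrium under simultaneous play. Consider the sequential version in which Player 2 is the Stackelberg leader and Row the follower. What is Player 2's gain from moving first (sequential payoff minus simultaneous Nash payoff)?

3

Work backward from Row's decision.
- W → Row plays T (best of 15, 10, 0); Player 2 gets 10.
- X → Row plays T (best of 19, 11, 8); Player 2 gets 0.
- Y → Row plays M (best of 3, 11, 0); Player 2 gets 1.
- Z → Row plays B (best of 13, 5, 15); Player 2 gets 13.
Maximizing over 10, 0, 1, 13, Player 2 chooses Z. Subgame-perfect outcome: (B, Z) with payoffs (15, 13).
Now find the simultaneous Nash equilibrium.
Row's best replies: W→T; X→T; Y→M; Z→B.
Player 2's best replies: T→W; M→X; B→X.
The unique mutual best reply is (T, W), giving (15, 10).
Player 2's commitment gain: 13 − 10 = 3.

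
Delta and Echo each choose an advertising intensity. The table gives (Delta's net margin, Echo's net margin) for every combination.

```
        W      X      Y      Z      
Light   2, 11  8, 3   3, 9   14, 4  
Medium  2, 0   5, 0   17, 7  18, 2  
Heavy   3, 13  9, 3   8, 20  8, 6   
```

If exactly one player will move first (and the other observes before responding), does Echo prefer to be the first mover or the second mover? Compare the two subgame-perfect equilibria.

first

If Delta leads: Echo's best replies are Light→W, Medium→Y, Heavy→Y; Delta's induced payoffs 2, 17, 8; outcome (Medium, Y), payoffs (17, 7).
If Echo leads: Delta's best replies are W→Heavy, X→Heavy, Y→Medium, Z→Medium; Echo's induced payoffs 13, 3, 7, 2; outcome (Heavy, W), payoffs (3, 13).
Echo gets 13 moving first and 7 moving second, so Echo prefers to move first.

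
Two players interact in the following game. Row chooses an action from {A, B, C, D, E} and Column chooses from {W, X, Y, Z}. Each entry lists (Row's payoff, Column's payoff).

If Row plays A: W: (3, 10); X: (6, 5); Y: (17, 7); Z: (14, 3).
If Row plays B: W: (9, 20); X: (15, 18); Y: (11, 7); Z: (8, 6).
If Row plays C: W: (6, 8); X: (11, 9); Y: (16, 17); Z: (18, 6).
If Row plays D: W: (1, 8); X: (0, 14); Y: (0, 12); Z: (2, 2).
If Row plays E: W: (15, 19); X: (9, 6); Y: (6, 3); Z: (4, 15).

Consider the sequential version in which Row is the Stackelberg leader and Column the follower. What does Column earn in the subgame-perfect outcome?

Backward induction with Row moving first.
- A → Column plays W (best of 10, 5, 7, 3); Row gets 3.
- B → Column plays W (best of 20, 18, 7, 6); Row gets 9.
- C → Column plays Y (best of 8, 9, 17, 6); Row gets 16.
- D → Column plays X (best of 8, 14, 12, 2); Row gets 0.
- E → Column plays W (best of 19, 6, 3, 15); Row gets 15.
Row's induced payoffs are 3, 9, 16, 0, 15, so Row commits to C. Subgame-perfect outcome: (C, Y) with payoffs (16, 17).

17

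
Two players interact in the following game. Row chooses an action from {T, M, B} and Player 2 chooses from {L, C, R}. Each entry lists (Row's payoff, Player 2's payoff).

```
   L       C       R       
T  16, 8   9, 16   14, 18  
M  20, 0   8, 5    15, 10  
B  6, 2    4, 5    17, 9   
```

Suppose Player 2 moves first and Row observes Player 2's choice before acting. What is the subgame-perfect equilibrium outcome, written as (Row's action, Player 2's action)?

(T, C)

Solve by backward induction (Player 2 leads).
- L: BR = M, leader payoff 0.
- C: BR = T, leader payoff 16.
- R: BR = B, leader payoff 9.
Among 0, 16, 9, the best is 16 at C. Subgame-perfect outcome: (T, C) with payoffs (9, 16).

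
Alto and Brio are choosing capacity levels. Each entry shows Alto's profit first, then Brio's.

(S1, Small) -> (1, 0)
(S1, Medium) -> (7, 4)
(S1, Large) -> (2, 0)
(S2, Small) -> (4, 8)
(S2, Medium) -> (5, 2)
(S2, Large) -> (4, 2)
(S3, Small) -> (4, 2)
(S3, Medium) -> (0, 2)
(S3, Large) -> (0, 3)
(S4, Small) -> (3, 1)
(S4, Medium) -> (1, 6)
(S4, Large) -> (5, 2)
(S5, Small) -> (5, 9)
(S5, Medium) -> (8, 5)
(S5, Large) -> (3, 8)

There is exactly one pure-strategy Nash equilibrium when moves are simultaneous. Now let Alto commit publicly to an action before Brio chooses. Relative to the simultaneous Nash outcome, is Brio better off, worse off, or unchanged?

worse off

Solve by backward induction (Alto leads).
- S1: Brio compares 0, 4, 0 and picks Medium; Alto would get 7.
- S2: Brio compares 8, 2, 2 and picks Small; Alto would get 4.
- S3: Brio compares 2, 2, 3 and picks Large; Alto would get 0.
- S4: Brio compares 1, 6, 2 and picks Medium; Alto would get 1.
- S5: Brio compares 9, 5, 8 and picks Small; Alto would get 5.
Maximizing over 7, 4, 0, 1, 5, Alto chooses S1. Subgame-perfect outcome: (S1, Medium) with payoffs (7, 4).
Now find the simultaneous Nash equilibrium.
Alto's best replies: Small→S5; Medium→S5; Large→S4.
Brio's best replies: S1→Medium; S2→Small; S3→Large; S4→Medium; S5→Small.
The unique mutual best reply is (S5, Small), giving (5, 9).
Brio earns 4 sequentially versus 9 at the Nash outcome: worse off.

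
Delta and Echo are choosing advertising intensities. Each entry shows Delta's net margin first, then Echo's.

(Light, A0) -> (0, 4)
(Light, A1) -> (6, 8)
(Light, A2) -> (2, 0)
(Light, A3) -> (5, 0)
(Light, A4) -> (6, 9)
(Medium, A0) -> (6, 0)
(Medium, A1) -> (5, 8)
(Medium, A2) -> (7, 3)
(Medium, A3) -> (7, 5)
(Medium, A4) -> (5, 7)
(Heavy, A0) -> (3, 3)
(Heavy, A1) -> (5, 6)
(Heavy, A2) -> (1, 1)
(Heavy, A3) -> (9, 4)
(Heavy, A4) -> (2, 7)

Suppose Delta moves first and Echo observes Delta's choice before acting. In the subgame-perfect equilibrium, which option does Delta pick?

Light

Backward induction with Delta moving first.
- Light: BR = A4, leader payoff 6.
- Medium: BR = A1, leader payoff 5.
- Heavy: BR = A4, leader payoff 2.
Delta's induced payoffs are 6, 5, 2, so Delta commits to Light. Subgame-perfect outcome: (Light, A4) with payoffs (6, 9).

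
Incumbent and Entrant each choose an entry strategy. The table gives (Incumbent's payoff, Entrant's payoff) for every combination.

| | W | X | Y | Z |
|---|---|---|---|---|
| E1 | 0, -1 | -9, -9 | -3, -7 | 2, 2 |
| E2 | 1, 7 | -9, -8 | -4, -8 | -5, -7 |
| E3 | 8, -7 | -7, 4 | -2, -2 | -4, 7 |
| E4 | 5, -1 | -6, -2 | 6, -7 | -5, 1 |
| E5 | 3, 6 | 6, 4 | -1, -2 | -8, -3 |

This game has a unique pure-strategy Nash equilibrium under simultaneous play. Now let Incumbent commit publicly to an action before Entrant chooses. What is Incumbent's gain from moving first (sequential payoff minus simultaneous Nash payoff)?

1

Solve by backward induction (Incumbent leads).
- E1: Entrant compares -1, -9, -7, 2 and picks Z; Incumbent would get 2.
- E2: Entrant compares 7, -8, -8, -7 and picks W; Incumbent would get 1.
- E3: Entrant compares -7, 4, -2, 7 and picks Z; Incumbent would get -4.
- E4: Entrant compares -1, -2, -7, 1 and picks Z; Incumbent would get -5.
- E5: Entrant compares 6, 4, -2, -3 and picks W; Incumbent would get 3.
Incumbent's induced payoffs are 2, 1, -4, -5, 3, so Incumbent commits to E5. Subgame-perfect outcome: (E5, W) with payoffs (3, 6).
Under simultaneous play:
Incumbent's best replies: W→E3; X→E5; Y→E4; Z→E1.
Entrant's best replies: E1→Z; E2→W; E3→Z; E4→Z; E5→W.
The unique mutual best reply is (E1, Z), giving (2, 2).
Incumbent's commitment gain: 3 − 2 = 1.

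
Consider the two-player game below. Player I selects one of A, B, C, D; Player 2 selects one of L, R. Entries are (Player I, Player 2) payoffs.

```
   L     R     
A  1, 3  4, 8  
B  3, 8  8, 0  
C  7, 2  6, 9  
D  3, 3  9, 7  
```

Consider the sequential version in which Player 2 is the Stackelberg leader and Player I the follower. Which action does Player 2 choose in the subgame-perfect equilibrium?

Solve by backward induction (Player 2 leads).
- L: BR = C, leader payoff 2.
- R: BR = D, leader payoff 7.
Among 2, 7, the best is 7 at R. Subgame-perfect outcome: (D, R) with payoffs (9, 7).

R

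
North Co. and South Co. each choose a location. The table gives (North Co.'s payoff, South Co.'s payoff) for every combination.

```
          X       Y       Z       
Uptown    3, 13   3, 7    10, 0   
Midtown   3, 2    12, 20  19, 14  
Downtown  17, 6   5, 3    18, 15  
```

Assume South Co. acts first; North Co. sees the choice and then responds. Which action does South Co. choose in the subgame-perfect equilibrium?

Y

Work backward from North Co.'s decision.
- X → North Co. plays Downtown (best of 3, 3, 17); South Co. gets 6.
- Y → North Co. plays Midtown (best of 3, 12, 5); South Co. gets 20.
- Z → North Co. plays Midtown (best of 10, 19, 18); South Co. gets 14.
South Co.'s induced payoffs are 6, 20, 14, so South Co. commits to Y. Subgame-perfect outcome: (Midtown, Y) with payoffs (12, 20).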